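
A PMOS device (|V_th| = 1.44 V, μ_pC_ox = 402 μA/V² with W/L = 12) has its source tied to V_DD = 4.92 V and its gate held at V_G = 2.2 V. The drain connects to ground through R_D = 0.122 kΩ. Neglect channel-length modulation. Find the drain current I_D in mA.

V_SG = V_DD − V_G = 4.92 − 2.2 = 2.72 V, so V_ov = 2.72 − 1.44 = 1.28 V.
k_p = μ_pC_ox · (W/L) = 4.824 mA/V².
Assume saturation: I_D = ½ k_p V_ov² = 0.5 × 4.824 × 1.28² = 3.95 mA, giving V_SD = V_DD − I_D R_D = 4.92 − 3.95 × 0.122 = 4.44 V.
V_SD = 4.44 V ≥ V_ov = 1.28 V, confirming saturation.

I_D = 3.95 mA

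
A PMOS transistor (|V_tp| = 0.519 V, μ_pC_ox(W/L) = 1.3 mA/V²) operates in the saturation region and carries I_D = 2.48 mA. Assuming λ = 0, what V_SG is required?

In saturation I_D = ½ k_p (V_SG − |V_tp|)², so V_SG − |V_tp| = √(2 I_D / k_p) = √(2 × 2.48 / 1.3) = 1.95 V.
V_SG = 0.519 + 1.95 = 2.47 V.

V_SG = 2.47 V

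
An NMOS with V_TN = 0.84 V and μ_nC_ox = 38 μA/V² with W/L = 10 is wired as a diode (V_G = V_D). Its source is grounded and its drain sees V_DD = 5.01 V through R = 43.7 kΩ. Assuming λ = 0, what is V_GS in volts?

V_GS = 1.49 V

With gate tied to drain, V_GS = V_DS ≥ V_GS − V_TN, so the device is in saturation.
k_n = μ_nC_ox · (W/L) = 0.38 mA/V².
KCL at the drain: ½ k_n (V_GS − V_TN)² = (V_DD − V_GS)/R.
Let x = V_GS − 0.84. Then 8.3 x² + x − 4.17 = 0, giving x = 0.651 V (positive root), so V_GS = 1.49 V.
I_D = (V_DD − V_GS)/R = (5.01 − 1.49) / 43.7 = 0.0805 mA.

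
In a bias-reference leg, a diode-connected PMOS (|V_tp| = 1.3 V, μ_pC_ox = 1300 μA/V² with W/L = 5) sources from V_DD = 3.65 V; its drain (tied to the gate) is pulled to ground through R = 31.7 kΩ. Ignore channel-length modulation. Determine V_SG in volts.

With gate tied to drain, V_SG = V_SD ≥ V_SG − |V_tp|, so the device is in saturation.
k_p = μ_pC_ox · (W/L) = 6.5 mA/V².
KCL at the drain: ½ k_p (V_SG − |V_tp|)² = (V_DD − V_SG)/R.
Let x = V_SG − 1.3. Then 103 x² + x − 2.35 = 0, giving x = 0.146 V (positive root), so V_SG = 1.45 V.
I_D = (V_DD − V_SG)/R = (3.65 − 1.45) / 31.7 = 0.0695 mA.

V_SG = 1.45 V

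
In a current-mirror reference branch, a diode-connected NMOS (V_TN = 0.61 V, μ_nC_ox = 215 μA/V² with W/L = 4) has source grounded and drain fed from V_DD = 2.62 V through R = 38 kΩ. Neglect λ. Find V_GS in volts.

V_GS = 0.931 V

With gate tied to drain, V_GS = V_DS ≥ V_GS − V_TN, so the device is in saturation.
k_n = μ_nC_ox · (W/L) = 0.86 mA/V².
KCL at the drain: ½ k_n (V_GS − V_TN)² = (V_DD − V_GS)/R.
Let x = V_GS − 0.61. Then 16.3 x² + x − 2.01 = 0, giving x = 0.321 V (positive root), so V_GS = 0.931 V.
I_D = (V_DD − V_GS)/R = (2.62 − 0.931) / 38 = 0.0444 mA.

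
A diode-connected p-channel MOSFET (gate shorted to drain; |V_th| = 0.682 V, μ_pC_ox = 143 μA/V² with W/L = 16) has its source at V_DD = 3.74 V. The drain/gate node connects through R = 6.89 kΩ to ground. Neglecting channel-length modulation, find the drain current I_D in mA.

I_D = 0.362 mA

With gate tied to drain, V_SG = V_SD ≥ V_SG − |V_th|, so the device is in saturation.
k_p = μ_pC_ox · (W/L) = 2.288 mA/V².
KCL at the drain: ½ k_p (V_SG − |V_th|)² = (V_DD − V_SG)/R.
Let x = V_SG − 0.682. Then 7.88 x² + x − 3.058 = 0, giving x = 0.563 V (positive root), so V_SG = 1.24 V.
I_D = (V_DD − V_SG)/R = (3.74 − 1.24) / 6.89 = 0.362 mA.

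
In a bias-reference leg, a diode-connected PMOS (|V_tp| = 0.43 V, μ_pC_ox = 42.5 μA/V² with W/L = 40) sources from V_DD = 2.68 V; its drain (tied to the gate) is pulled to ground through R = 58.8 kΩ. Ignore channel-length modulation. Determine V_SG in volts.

V_SG = 0.632 V

With gate tied to drain, V_SG = V_SD ≥ V_SG − |V_tp|, so the device is in saturation.
k_p = μ_pC_ox · (W/L) = 1.7 mA/V².
KCL at the drain: ½ k_p (V_SG − |V_tp|)² = (V_DD − V_SG)/R.
Let x = V_SG − 0.43. Then 50 x² + x − 2.25 = 0, giving x = 0.202 V (positive root), so V_SG = 0.632 V.
I_D = (V_DD − V_SG)/R = (2.68 − 0.632) / 58.8 = 0.0348 mA.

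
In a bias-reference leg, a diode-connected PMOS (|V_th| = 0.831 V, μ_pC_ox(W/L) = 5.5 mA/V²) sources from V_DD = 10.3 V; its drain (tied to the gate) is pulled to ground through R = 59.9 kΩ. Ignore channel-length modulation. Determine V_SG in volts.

With gate tied to drain, V_SG = V_SD ≥ V_SG − |V_th|, so the device is in saturation.
KCL at the drain: ½ k_p (V_SG − |V_th|)² = (V_DD − V_SG)/R.
Let x = V_SG − 0.831. Then 165 x² + x − 9.469 = 0, giving x = 0.237 V (positive root), so V_SG = 1.07 V.
I_D = (V_DD − V_SG)/R = (10.3 − 1.07) / 59.9 = 0.154 mA.

V_SG = 1.07 V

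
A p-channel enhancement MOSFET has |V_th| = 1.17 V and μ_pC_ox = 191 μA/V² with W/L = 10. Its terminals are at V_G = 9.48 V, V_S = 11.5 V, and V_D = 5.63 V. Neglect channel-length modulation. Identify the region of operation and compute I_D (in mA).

V_SG = V_S − V_G = 11.5 − 9.48 = 2.02 V; V_SD = V_S − V_D = 11.5 − 5.63 = 5.87 V.
k_p = μ_pC_ox · (W/L) = 1.91 mA/V².
V_ov = V_SG − |V_th| = 2.02 − 1.17 = 0.85 V.
Since V_SD = 5.87 V ≥ V_ov = 0.85 V, the device is in saturation.
I_D = ½ k_p V_ov² = 0.5 × 1.91 × 0.85² = 0.69 mA.

Saturation; I_D = 0.690 mA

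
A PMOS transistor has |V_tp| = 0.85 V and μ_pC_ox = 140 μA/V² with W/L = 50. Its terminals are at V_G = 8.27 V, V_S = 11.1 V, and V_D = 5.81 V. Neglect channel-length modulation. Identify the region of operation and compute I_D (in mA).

Saturation; I_D = 13.7 mA

V_SG = V_S − V_G = 11.1 − 8.27 = 2.83 V; V_SD = V_S − V_D = 11.1 − 5.81 = 5.29 V.
k_p = μ_pC_ox · (W/L) = 7 mA/V².
V_ov = V_SG − |V_tp| = 2.83 − 0.85 = 1.98 V.
Since V_SD = 5.29 V ≥ V_ov = 1.98 V, the device is in saturation.
I_D = ½ k_p V_ov² = 0.5 × 7 × 1.98² = 13.7 mA.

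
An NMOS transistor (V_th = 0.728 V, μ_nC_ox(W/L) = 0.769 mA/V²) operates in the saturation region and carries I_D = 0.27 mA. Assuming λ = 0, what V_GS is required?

In saturation I_D = ½ k_n (V_GS − V_th)², so V_GS − V_th = √(2 I_D / k_n) = √(2 × 0.27 / 0.769) = 0.838 V.
V_GS = 0.728 + 0.838 = 1.57 V.

V_GS = 1.57 V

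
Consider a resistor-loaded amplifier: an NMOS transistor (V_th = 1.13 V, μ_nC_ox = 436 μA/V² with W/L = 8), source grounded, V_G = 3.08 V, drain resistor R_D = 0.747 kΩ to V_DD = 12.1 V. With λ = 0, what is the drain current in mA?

I_D = 6.63 mA

V_GS = V_G = 3.08 V, so V_ov = 3.08 − 1.13 = 1.95 V.
k_n = μ_nC_ox · (W/L) = 3.488 mA/V².
Assume saturation: I_D = ½ k_n V_ov² = 0.5 × 3.488 × 1.95² = 6.63 mA, giving V_DS = V_DD − I_D R_D = 12.1 − 6.63 × 0.747 = 7.15 V.
V_DS = 7.15 V ≥ V_ov = 1.95 V, confirming saturation.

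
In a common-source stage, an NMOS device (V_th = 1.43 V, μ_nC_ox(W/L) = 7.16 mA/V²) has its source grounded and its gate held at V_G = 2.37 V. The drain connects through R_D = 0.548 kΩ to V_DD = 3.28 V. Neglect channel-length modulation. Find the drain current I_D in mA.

I_D = 3.16 mA

V_GS = V_G = 2.37 V, so V_ov = 2.37 − 1.43 = 0.94 V.
Assume saturation: I_D = ½ k_n V_ov² = 0.5 × 7.16 × 0.94² = 3.16 mA, giving V_DS = V_DD − I_D R_D = 3.28 − 3.16 × 0.548 = 1.55 V.
V_DS = 1.55 V ≥ V_ov = 0.94 V, confirming saturation.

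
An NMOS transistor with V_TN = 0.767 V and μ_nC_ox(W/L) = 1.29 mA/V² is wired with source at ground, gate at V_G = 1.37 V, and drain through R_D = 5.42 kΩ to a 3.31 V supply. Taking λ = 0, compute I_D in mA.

V_GS = V_G = 1.37 V, so V_ov = 1.37 − 0.767 = 0.603 V.
Assume saturation: I_D = ½ k_n V_ov² = 0.5 × 1.29 × 0.603² = 0.235 mA, giving V_DS = V_DD − I_D R_D = 3.31 − 0.235 × 5.42 = 2.04 V.
V_DS = 2.04 V ≥ V_ov = 0.603 V, confirming saturation.

I_D = 0.235 mA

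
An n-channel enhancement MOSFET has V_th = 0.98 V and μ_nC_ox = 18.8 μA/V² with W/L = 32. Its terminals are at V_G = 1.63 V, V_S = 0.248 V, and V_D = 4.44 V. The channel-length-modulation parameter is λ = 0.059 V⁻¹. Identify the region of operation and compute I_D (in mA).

Saturation; I_D = 0.0606 mA

V_GS = V_G − V_S = 1.63 − 0.248 = 1.38 V; V_DS = V_D − V_S = 4.44 − 0.248 = 4.19 V.
k_n = μ_nC_ox · (W/L) = 0.6016 mA/V².
V_ov = V_GS − V_th = 1.38 − 0.98 = 0.402 V.
Since V_DS = 4.19 V ≥ V_ov = 0.402 V, the device is in saturation.
I_D = ½ k_n V_ov² (1 + λ V_DS) = 0.5 × 0.6016 × 0.402² × (1 + 0.059 × 4.19) = 0.0606 mA.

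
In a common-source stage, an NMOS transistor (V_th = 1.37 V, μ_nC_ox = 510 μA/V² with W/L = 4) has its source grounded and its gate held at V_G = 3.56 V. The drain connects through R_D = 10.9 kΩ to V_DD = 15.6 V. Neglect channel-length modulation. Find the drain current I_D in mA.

I_D = 1.40 mA

V_GS = V_G = 3.56 V, so V_ov = 3.56 − 1.37 = 2.19 V.
k_n = μ_nC_ox · (W/L) = 2.04 mA/V².
Assume saturation: I_D = ½ k_n V_ov² = 0.5 × 2.04 × 2.19² = 4.89 mA, giving V_DS = V_DD − I_D R_D = 15.6 − 4.89 × 10.9 = -37.7 V.
But -37.7 V < V_ov = 2.19 V, so the device is actually in triode.
In triode I_D = k_n[V_ov V_DS − ½ V_DS²] and I_D = (V_DD − V_DS)/R_D. Equating: 11.1 V_DS² − 49.7 V_DS + 15.6 = 0, giving V_DS = 0.34 V (the root below V_ov).
I_D = (15.6 − 0.34) / 10.9 = 1.4 mA.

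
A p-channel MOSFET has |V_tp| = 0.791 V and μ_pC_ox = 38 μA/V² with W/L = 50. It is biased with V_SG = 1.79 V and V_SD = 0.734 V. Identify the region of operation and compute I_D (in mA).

Triode; I_D = 0.881 mA

k_p = μ_pC_ox · (W/L) = 1.9 mA/V².
V_ov = V_SG − |V_tp| = 1.79 − 0.791 = 0.999 V.
Since V_SD = 0.734 V < V_ov = 0.999 V, the device is in the triode region.
I_D = k_p [V_ov · V_SD − ½ V_SD²] = 1.9 × [0.999 × 0.734 − 0.5 × 0.734²] = 0.881 mA.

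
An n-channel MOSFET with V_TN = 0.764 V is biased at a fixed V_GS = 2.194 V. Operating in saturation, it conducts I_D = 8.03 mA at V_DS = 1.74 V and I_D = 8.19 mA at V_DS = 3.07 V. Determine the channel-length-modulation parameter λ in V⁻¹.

With V_GS fixed, I_D ∝ (1 + λ V_DS) in saturation, so I_D2/I_D1 = (1 + λ V_DS2)/(1 + λ V_DS1).
8.19/8.03 = 1.02 = (1 + 3.07 λ)/(1 + 1.74 λ).
Solving: λ (I_D1 V_DS2 − I_D2 V_DS1) = I_D2 − I_D1, so λ = (8.19 − 8.03) / (8.03 × 3.07 − 8.19 × 1.74) = 0.16 / 10.4 = 0.0154 V⁻¹.

λ = 0.0154 V⁻¹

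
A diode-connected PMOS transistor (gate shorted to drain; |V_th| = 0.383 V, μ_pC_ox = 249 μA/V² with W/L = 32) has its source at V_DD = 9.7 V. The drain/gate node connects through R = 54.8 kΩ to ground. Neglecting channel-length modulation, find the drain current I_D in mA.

I_D = 0.166 mA

With gate tied to drain, V_SG = V_SD ≥ V_SG − |V_th|, so the device is in saturation.
k_p = μ_pC_ox · (W/L) = 7.968 mA/V².
KCL at the drain: ½ k_p (V_SG − |V_th|)² = (V_DD − V_SG)/R.
Let x = V_SG − 0.383. Then 218 x² + x − 9.317 = 0, giving x = 0.204 V (positive root), so V_SG = 0.587 V.
I_D = (V_DD − V_SG)/R = (9.7 − 0.587) / 54.8 = 0.166 mA.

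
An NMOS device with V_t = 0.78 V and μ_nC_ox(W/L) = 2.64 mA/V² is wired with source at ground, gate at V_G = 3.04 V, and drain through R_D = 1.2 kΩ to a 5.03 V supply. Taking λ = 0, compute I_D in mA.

V_GS = V_G = 3.04 V, so V_ov = 3.04 − 0.78 = 2.26 V.
Assume saturation: I_D = ½ k_n V_ov² = 0.5 × 2.64 × 2.26² = 6.74 mA, giving V_DS = V_DD − I_D R_D = 5.03 − 6.74 × 1.2 = -3.06 V.
But -3.06 V < V_ov = 2.26 V, so the device is actually in triode.
In triode I_D = k_n[V_ov V_DS − ½ V_DS²] and I_D = (V_DD − V_DS)/R_D. Equating: 1.58 V_DS² − 8.16 V_DS + 5.03 = 0, giving V_DS = 0.716 V (the root below V_ov).
I_D = (5.03 − 0.716) / 1.2 = 3.6 mA.

I_D = 3.60 mA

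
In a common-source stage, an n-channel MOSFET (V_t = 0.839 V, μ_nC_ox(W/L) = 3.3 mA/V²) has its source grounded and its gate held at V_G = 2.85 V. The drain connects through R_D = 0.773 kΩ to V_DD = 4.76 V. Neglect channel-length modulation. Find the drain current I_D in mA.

I_D = 4.90 mA

V_GS = V_G = 2.85 V, so V_ov = 2.85 − 0.839 = 2.01 V.
Assume saturation: I_D = ½ k_n V_ov² = 0.5 × 3.3 × 2.01² = 6.67 mA, giving V_DS = V_DD − I_D R_D = 4.76 − 6.67 × 0.773 = -0.398 V.
But -0.398 V < V_ov = 2.01 V, so the device is actually in triode.
In triode I_D = k_n[V_ov V_DS − ½ V_DS²] and I_D = (V_DD − V_DS)/R_D. Equating: 1.28 V_DS² − 6.13 V_DS + 4.76 = 0, giving V_DS = 0.974 V (the root below V_ov).
I_D = (4.76 − 0.974) / 0.773 = 4.9 mA.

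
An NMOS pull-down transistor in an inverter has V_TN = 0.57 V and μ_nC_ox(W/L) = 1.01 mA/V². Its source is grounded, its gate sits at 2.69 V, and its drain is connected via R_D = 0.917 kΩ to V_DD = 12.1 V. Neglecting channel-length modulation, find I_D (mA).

V_GS = V_G = 2.69 V, so V_ov = 2.69 − 0.57 = 2.12 V.
Assume saturation: I_D = ½ k_n V_ov² = 0.5 × 1.01 × 2.12² = 2.27 mA, giving V_DS = V_DD − I_D R_D = 12.1 − 2.27 × 0.917 = 10 V.
V_DS = 10 V ≥ V_ov = 2.12 V, confirming saturation.

I_D = 2.27 mA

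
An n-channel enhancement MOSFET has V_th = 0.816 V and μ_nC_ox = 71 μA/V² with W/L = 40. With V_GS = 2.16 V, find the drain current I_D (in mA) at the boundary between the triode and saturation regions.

At the boundary V_DS = V_ov = V_GS − V_th = 2.16 − 0.816 = 1.34 V.
k_n = μ_nC_ox · (W/L) = 2.84 mA/V².
I_D = ½ k_n V_ov² = 0.5 × 2.84 × 1.34² = 2.56 mA.

I_D = 2.56 mA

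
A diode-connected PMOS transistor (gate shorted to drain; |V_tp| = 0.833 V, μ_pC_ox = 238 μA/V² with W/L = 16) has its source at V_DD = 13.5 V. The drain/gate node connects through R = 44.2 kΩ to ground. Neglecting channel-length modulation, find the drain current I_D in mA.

I_D = 0.278 mA

With gate tied to drain, V_SG = V_SD ≥ V_SG − |V_tp|, so the device is in saturation.
k_p = μ_pC_ox · (W/L) = 3.808 mA/V².
KCL at the drain: ½ k_p (V_SG − |V_tp|)² = (V_DD − V_SG)/R.
Let x = V_SG − 0.833. Then 84.2 x² + x − 12.67 = 0, giving x = 0.382 V (positive root), so V_SG = 1.22 V.
I_D = (V_DD − V_SG)/R = (13.5 − 1.22) / 44.2 = 0.278 mA.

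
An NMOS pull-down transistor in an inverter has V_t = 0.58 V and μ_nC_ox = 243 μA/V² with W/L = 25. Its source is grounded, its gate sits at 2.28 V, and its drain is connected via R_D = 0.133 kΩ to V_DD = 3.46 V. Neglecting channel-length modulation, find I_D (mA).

I_D = 8.78 mA

V_GS = V_G = 2.28 V, so V_ov = 2.28 − 0.58 = 1.7 V.
k_n = μ_nC_ox · (W/L) = 6.075 mA/V².
Assume saturation: I_D = ½ k_n V_ov² = 0.5 × 6.075 × 1.7² = 8.78 mA, giving V_DS = V_DD − I_D R_D = 3.46 − 8.78 × 0.133 = 2.29 V.
V_DS = 2.29 V ≥ V_ov = 1.7 V, confirming saturation.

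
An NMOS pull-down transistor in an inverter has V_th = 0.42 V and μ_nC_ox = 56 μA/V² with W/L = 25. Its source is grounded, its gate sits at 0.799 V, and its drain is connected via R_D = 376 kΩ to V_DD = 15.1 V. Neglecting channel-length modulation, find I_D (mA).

I_D = 0.0399 mA

V_GS = V_G = 0.799 V, so V_ov = 0.799 − 0.42 = 0.379 V.
k_n = μ_nC_ox · (W/L) = 1.4 mA/V².
Assume saturation: I_D = ½ k_n V_ov² = 0.5 × 1.4 × 0.379² = 0.101 mA, giving V_DS = V_DD − I_D R_D = 15.1 − 0.101 × 376 = -22.7 V.
But -22.7 V < V_ov = 0.379 V, so the device is actually in triode.
In triode I_D = k_n[V_ov V_DS − ½ V_DS²] and I_D = (V_DD − V_DS)/R_D. Equating: 263 V_DS² − 200.5 V_DS + 15.1 = 0, giving V_DS = 0.0847 V (the root below V_ov).
I_D = (15.1 − 0.0847) / 376 = 0.0399 mA.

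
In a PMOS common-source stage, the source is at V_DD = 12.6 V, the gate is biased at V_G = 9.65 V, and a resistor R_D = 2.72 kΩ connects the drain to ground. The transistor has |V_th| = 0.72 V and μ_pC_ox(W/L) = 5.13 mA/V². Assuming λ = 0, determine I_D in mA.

I_D = 4.47 mA

V_SG = V_DD − V_G = 12.6 − 9.65 = 2.95 V, so V_ov = 2.95 − 0.72 = 2.23 V.
Assume saturation: I_D = ½ k_p V_ov² = 0.5 × 5.13 × 2.23² = 12.8 mA, giving V_SD = V_DD − I_D R_D = 12.6 − 12.8 × 2.72 = -22.1 V.
But -22.1 V < V_ov = 2.23 V, so the device is actually in triode.
In triode I_D = k_p[V_ov V_SD − ½ V_SD²] and I_D = (V_DD − V_SD)/R_D. Equating: 6.98 V_SD² − 32.12 V_SD + 12.6 = 0, giving V_SD = 0.433 V (the root below V_ov).
I_D = (12.6 − 0.433) / 2.72 = 4.47 mA.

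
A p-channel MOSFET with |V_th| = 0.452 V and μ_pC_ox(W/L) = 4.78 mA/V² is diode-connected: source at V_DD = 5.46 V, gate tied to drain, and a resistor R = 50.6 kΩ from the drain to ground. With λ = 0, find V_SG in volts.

V_SG = 0.651 V

With gate tied to drain, V_SG = V_SD ≥ V_SG − |V_th|, so the device is in saturation.
KCL at the drain: ½ k_p (V_SG − |V_th|)² = (V_DD − V_SG)/R.
Let x = V_SG − 0.452. Then 121 x² + x − 5.008 = 0, giving x = 0.199 V (positive root), so V_SG = 0.651 V.
I_D = (V_DD − V_SG)/R = (5.46 − 0.651) / 50.6 = 0.095 mA.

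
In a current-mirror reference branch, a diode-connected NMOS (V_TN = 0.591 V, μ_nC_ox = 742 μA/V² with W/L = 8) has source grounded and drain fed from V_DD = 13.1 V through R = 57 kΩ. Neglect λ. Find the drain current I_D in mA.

With gate tied to drain, V_GS = V_DS ≥ V_GS − V_TN, so the device is in saturation.
k_n = μ_nC_ox · (W/L) = 5.936 mA/V².
KCL at the drain: ½ k_n (V_GS − V_TN)² = (V_DD − V_GS)/R.
Let x = V_GS − 0.591. Then 169 x² + x − 12.51 = 0, giving x = 0.269 V (positive root), so V_GS = 0.86 V.
I_D = (V_DD − V_GS)/R = (13.1 − 0.86) / 57 = 0.215 mA.

I_D = 0.215 mA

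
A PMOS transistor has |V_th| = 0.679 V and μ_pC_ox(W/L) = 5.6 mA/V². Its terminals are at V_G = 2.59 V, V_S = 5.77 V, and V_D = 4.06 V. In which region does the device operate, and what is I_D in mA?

Triode; I_D = 15.8 mA

V_SG = V_S − V_G = 5.77 − 2.59 = 3.18 V; V_SD = V_S − V_D = 5.77 − 4.06 = 1.71 V.
V_ov = V_SG − |V_th| = 3.18 − 0.679 = 2.5 V.
Since V_SD = 1.71 V < V_ov = 2.5 V, the device is in the triode region.
I_D = k_p [V_ov · V_SD − ½ V_SD²] = 5.6 × [2.5 × 1.71 − 0.5 × 1.71²] = 15.8 mA.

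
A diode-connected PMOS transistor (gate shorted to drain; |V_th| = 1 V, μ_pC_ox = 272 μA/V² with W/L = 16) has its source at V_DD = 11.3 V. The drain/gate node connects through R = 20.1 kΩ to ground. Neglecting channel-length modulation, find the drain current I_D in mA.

With gate tied to drain, V_SG = V_SD ≥ V_SG − |V_th|, so the device is in saturation.
k_p = μ_pC_ox · (W/L) = 4.352 mA/V².
KCL at the drain: ½ k_p (V_SG − |V_th|)² = (V_DD − V_SG)/R.
Let x = V_SG − 1. Then 43.7 x² + x − 10.3 = 0, giving x = 0.474 V (positive root), so V_SG = 1.47 V.
I_D = (V_DD − V_SG)/R = (11.3 − 1.47) / 20.1 = 0.489 mA.

I_D = 0.489 mA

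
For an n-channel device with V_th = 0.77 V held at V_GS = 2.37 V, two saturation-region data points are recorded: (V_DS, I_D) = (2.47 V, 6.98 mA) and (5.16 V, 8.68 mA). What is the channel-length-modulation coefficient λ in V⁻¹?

With V_GS fixed, I_D ∝ (1 + λ V_DS) in saturation, so I_D2/I_D1 = (1 + λ V_DS2)/(1 + λ V_DS1).
8.68/6.98 = 1.244 = (1 + 5.16 λ)/(1 + 2.47 λ).
Solving: λ (I_D1 V_DS2 − I_D2 V_DS1) = I_D2 − I_D1, so λ = (8.68 − 6.98) / (6.98 × 5.16 − 8.68 × 2.47) = 1.7 / 14.6 = 0.117 V⁻¹.

λ = 0.117 V⁻¹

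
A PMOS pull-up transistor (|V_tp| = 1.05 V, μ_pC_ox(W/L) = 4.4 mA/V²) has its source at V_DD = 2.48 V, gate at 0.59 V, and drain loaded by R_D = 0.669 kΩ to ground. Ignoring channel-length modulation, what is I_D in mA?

I_D = 1.55 mA

V_SG = V_DD − V_G = 2.48 − 0.59 = 1.89 V, so V_ov = 1.89 − 1.05 = 0.84 V.
Assume saturation: I_D = ½ k_p V_ov² = 0.5 × 4.4 × 0.84² = 1.55 mA, giving V_SD = V_DD − I_D R_D = 2.48 − 1.55 × 0.669 = 1.44 V.
V_SD = 1.44 V ≥ V_ov = 0.84 V, confirming saturation.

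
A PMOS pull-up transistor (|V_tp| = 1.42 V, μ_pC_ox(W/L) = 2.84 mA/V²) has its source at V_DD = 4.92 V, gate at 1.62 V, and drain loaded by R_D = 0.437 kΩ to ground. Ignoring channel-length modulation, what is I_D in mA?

I_D = 5.02 mA

V_SG = V_DD − V_G = 4.92 − 1.62 = 3.3 V, so V_ov = 3.3 − 1.42 = 1.88 V.
Assume saturation: I_D = ½ k_p V_ov² = 0.5 × 2.84 × 1.88² = 5.02 mA, giving V_SD = V_DD − I_D R_D = 4.92 − 5.02 × 0.437 = 2.73 V.
V_SD = 2.73 V ≥ V_ov = 1.88 V, confirming saturation.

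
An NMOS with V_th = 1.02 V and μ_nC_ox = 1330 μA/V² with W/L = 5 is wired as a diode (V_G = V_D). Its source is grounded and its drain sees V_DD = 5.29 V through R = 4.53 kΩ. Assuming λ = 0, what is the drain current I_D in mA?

I_D = 0.832 mA

With gate tied to drain, V_GS = V_DS ≥ V_GS − V_th, so the device is in saturation.
k_n = μ_nC_ox · (W/L) = 6.65 mA/V².
KCL at the drain: ½ k_n (V_GS − V_th)² = (V_DD − V_GS)/R.
Let x = V_GS − 1.02. Then 15.1 x² + x − 4.27 = 0, giving x = 0.5 V (positive root), so V_GS = 1.52 V.
I_D = (V_DD − V_GS)/R = (5.29 − 1.52) / 4.53 = 0.832 mA.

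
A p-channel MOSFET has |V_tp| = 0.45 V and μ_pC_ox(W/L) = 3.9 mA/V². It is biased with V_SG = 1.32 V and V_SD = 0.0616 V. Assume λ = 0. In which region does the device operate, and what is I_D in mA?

V_ov = V_SG − |V_tp| = 1.32 − 0.45 = 0.87 V.
Since V_SD = 0.0616 V < V_ov = 0.87 V, the device is in the triode region.
I_D = k_p [V_ov · V_SD − ½ V_SD²] = 3.9 × [0.87 × 0.0616 − 0.5 × 0.0616²] = 0.202 mA.

Triode; I_D = 0.202 mA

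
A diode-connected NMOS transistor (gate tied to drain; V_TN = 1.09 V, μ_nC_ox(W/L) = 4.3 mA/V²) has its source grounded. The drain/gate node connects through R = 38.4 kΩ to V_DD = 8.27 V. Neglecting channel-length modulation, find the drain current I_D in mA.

With gate tied to drain, V_GS = V_DS ≥ V_GS − V_TN, so the device is in saturation.
KCL at the drain: ½ k_n (V_GS − V_TN)² = (V_DD − V_GS)/R.
Let x = V_GS − 1.09. Then 82.6 x² + x − 7.18 = 0, giving x = 0.289 V (positive root), so V_GS = 1.38 V.
I_D = (V_DD − V_GS)/R = (8.27 − 1.38) / 38.4 = 0.179 mA.

I_D = 0.179 mA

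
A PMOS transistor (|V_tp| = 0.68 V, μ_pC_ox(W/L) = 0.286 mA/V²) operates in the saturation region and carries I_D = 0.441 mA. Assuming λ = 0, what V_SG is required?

In saturation I_D = ½ k_p (V_SG − |V_tp|)², so V_SG − |V_tp| = √(2 I_D / k_p) = √(2 × 0.441 / 0.286) = 1.76 V.
V_SG = 0.68 + 1.76 = 2.44 V.

V_SG = 2.44 V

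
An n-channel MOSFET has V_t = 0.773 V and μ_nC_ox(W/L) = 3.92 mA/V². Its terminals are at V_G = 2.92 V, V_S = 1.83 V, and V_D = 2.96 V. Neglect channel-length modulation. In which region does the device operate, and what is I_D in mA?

V_GS = V_G − V_S = 2.92 − 1.83 = 1.09 V; V_DS = V_D − V_S = 2.96 − 1.83 = 1.13 V.
V_ov = V_GS − V_t = 1.09 − 0.773 = 0.317 V.
Since V_DS = 1.13 V ≥ V_ov = 0.317 V, the device is in saturation.
I_D = ½ k_n V_ov² = 0.5 × 3.92 × 0.317² = 0.197 mA.

Saturation; I_D = 0.197 mA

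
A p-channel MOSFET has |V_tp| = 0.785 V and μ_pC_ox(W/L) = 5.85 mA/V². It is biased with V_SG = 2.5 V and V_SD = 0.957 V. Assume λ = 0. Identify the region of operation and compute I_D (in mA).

Triode; I_D = 6.92 mA

V_ov = V_SG − |V_tp| = 2.5 − 0.785 = 1.71 V.
Since V_SD = 0.957 V < V_ov = 1.71 V, the device is in the triode region.
I_D = k_p [V_ov · V_SD − ½ V_SD²] = 5.85 × [1.71 × 0.957 − 0.5 × 0.957²] = 6.92 mA.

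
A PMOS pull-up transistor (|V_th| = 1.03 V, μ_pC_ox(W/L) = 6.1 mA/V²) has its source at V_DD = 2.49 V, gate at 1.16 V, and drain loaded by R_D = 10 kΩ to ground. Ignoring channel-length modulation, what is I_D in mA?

I_D = 0.231 mA

V_SG = V_DD − V_G = 2.49 − 1.16 = 1.33 V, so V_ov = 1.33 − 1.03 = 0.3 V.
Assume saturation: I_D = ½ k_p V_ov² = 0.5 × 6.1 × 0.3² = 0.275 mA, giving V_SD = V_DD − I_D R_D = 2.49 − 0.275 × 10 = -0.255 V.
But -0.255 V < V_ov = 0.3 V, so the device is actually in triode.
In triode I_D = k_p[V_ov V_SD − ½ V_SD²] and I_D = (V_DD − V_SD)/R_D. Equating: 30.5 V_SD² − 19.3 V_SD + 2.49 = 0, giving V_SD = 0.181 V (the root below V_ov).
I_D = (2.49 − 0.181) / 10 = 0.231 mA.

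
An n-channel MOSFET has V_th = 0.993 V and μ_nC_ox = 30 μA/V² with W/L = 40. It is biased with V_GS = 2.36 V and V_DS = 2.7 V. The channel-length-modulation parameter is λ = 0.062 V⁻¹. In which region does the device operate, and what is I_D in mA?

Saturation; I_D = 1.31 mA

k_n = μ_nC_ox · (W/L) = 1.2 mA/V².
V_ov = V_GS − V_th = 2.36 − 0.993 = 1.37 V.
Since V_DS = 2.7 V ≥ V_ov = 1.37 V, the device is in saturation.
I_D = ½ k_n V_ov² (1 + λ V_DS) = 0.5 × 1.2 × 1.37² × (1 + 0.062 × 2.7) = 1.31 mA.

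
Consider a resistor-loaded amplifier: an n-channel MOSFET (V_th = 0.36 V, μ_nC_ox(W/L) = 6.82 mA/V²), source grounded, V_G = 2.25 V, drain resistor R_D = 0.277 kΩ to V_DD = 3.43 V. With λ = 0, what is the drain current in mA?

V_GS = V_G = 2.25 V, so V_ov = 2.25 − 0.36 = 1.89 V.
Assume saturation: I_D = ½ k_n V_ov² = 0.5 × 6.82 × 1.89² = 12.2 mA, giving V_DS = V_DD − I_D R_D = 3.43 − 12.2 × 0.277 = 0.0559 V.
But 0.0559 V < V_ov = 1.89 V, so the device is actually in triode.
In triode I_D = k_n[V_ov V_DS − ½ V_DS²] and I_D = (V_DD − V_DS)/R_D. Equating: 0.945 V_DS² − 4.57 V_DS + 3.43 = 0, giving V_DS = 0.929 V (the root below V_ov).
I_D = (3.43 − 0.929) / 0.277 = 9.03 mA.

I_D = 9.03 mA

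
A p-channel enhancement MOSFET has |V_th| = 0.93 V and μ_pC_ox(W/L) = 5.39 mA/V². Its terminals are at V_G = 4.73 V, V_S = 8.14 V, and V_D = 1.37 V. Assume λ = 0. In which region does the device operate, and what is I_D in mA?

Saturation; I_D = 16.6 mA

V_SG = V_S − V_G = 8.14 − 4.73 = 3.41 V; V_SD = V_S − V_D = 8.14 − 1.37 = 6.77 V.
V_ov = V_SG − |V_th| = 3.41 − 0.93 = 2.48 V.
Since V_SD = 6.77 V ≥ V_ov = 2.48 V, the device is in saturation.
I_D = ½ k_p V_ov² = 0.5 × 5.39 × 2.48² = 16.6 mA.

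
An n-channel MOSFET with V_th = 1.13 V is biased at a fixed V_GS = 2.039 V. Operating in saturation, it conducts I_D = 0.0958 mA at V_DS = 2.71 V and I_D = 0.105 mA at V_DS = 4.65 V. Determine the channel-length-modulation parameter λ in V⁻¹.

λ = 0.0572 V⁻¹

With V_GS fixed, I_D ∝ (1 + λ V_DS) in saturation, so I_D2/I_D1 = (1 + λ V_DS2)/(1 + λ V_DS1).
0.105/0.0958 = 1.096 = (1 + 4.65 λ)/(1 + 2.71 λ).
Solving: λ (I_D1 V_DS2 − I_D2 V_DS1) = I_D2 − I_D1, so λ = (0.105 − 0.0958) / (0.0958 × 4.65 − 0.105 × 2.71) = 0.0092 / 0.161 = 0.0572 V⁻¹.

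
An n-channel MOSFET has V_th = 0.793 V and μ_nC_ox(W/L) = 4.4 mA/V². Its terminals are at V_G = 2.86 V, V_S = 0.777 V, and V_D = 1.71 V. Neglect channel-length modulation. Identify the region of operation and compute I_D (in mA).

Triode; I_D = 3.38 mA

V_GS = V_G − V_S = 2.86 − 0.777 = 2.08 V; V_DS = V_D − V_S = 1.71 − 0.777 = 0.933 V.
V_ov = V_GS − V_th = 2.08 − 0.793 = 1.29 V.
Since V_DS = 0.933 V < V_ov = 1.29 V, the device is in the triode region.
I_D = k_n [V_ov · V_DS − ½ V_DS²] = 4.4 × [1.29 × 0.933 − 0.5 × 0.933²] = 3.38 mA.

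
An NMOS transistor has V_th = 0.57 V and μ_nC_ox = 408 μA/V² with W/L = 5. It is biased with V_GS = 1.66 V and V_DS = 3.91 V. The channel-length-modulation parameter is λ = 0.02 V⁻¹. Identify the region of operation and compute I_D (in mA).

Saturation; I_D = 1.31 mA

k_n = μ_nC_ox · (W/L) = 2.04 mA/V².
V_ov = V_GS − V_th = 1.66 − 0.57 = 1.09 V.
Since V_DS = 3.91 V ≥ V_ov = 1.09 V, the device is in saturation.
I_D = ½ k_n V_ov² (1 + λ V_DS) = 0.5 × 2.04 × 1.09² × (1 + 0.02 × 3.91) = 1.31 mA.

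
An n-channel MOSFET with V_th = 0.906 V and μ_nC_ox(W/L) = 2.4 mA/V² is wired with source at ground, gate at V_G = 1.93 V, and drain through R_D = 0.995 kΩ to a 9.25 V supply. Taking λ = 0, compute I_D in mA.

I_D = 1.26 mA

V_GS = V_G = 1.93 V, so V_ov = 1.93 − 0.906 = 1.02 V.
Assume saturation: I_D = ½ k_n V_ov² = 0.5 × 2.4 × 1.02² = 1.26 mA, giving V_DS = V_DD − I_D R_D = 9.25 − 1.26 × 0.995 = 8 V.
V_DS = 8 V ≥ V_ov = 1.02 V, confirming saturation.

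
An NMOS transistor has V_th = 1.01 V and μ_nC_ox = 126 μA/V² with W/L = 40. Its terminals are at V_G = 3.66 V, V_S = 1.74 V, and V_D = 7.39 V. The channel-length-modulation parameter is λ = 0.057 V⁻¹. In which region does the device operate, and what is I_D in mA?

Saturation; I_D = 2.76 mA

V_GS = V_G − V_S = 3.66 − 1.74 = 1.92 V; V_DS = V_D − V_S = 7.39 − 1.74 = 5.65 V.
k_n = μ_nC_ox · (W/L) = 5.04 mA/V².
V_ov = V_GS − V_th = 1.92 − 1.01 = 0.91 V.
Since V_DS = 5.65 V ≥ V_ov = 0.91 V, the device is in saturation.
I_D = ½ k_n V_ov² (1 + λ V_DS) = 0.5 × 5.04 × 0.91² × (1 + 0.057 × 5.65) = 2.76 mA.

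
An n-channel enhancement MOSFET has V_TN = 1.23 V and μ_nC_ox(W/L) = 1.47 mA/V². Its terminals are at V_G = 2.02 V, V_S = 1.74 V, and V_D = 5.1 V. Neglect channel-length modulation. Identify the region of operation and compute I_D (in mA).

Cutoff; I_D = 0 mA

V_GS = V_G − V_S = 2.02 − 1.74 = 0.28 V; V_DS = V_D − V_S = 5.1 − 1.74 = 3.36 V.
V_GS = 0.28 V < V_TN = 1.23 V, so the transistor is in cutoff.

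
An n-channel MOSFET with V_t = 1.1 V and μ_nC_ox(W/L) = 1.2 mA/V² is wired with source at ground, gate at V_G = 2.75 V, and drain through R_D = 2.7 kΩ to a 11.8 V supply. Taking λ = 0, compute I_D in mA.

I_D = 1.63 mA

V_GS = V_G = 2.75 V, so V_ov = 2.75 − 1.1 = 1.65 V.
Assume saturation: I_D = ½ k_n V_ov² = 0.5 × 1.2 × 1.65² = 1.63 mA, giving V_DS = V_DD − I_D R_D = 11.8 − 1.63 × 2.7 = 7.39 V.
V_DS = 7.39 V ≥ V_ov = 1.65 V, confirming saturation.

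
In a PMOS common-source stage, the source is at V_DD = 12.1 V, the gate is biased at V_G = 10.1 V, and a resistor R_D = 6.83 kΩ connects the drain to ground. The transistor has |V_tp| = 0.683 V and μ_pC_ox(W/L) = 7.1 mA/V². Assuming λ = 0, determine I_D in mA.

V_SG = V_DD − V_G = 12.1 − 10.1 = 2 V, so V_ov = 2 − 0.683 = 1.32 V.
Assume saturation: I_D = ½ k_p V_ov² = 0.5 × 7.1 × 1.32² = 6.16 mA, giving V_SD = V_DD − I_D R_D = 12.1 − 6.16 × 6.83 = -30 V.
But -30 V < V_ov = 1.32 V, so the device is actually in triode.
In triode I_D = k_p[V_ov V_SD − ½ V_SD²] and I_D = (V_DD − V_SD)/R_D. Equating: 24.2 V_SD² − 64.87 V_SD + 12.1 = 0, giving V_SD = 0.202 V (the root below V_ov).
I_D = (12.1 − 0.202) / 6.83 = 1.74 mA.

I_D = 1.74 mA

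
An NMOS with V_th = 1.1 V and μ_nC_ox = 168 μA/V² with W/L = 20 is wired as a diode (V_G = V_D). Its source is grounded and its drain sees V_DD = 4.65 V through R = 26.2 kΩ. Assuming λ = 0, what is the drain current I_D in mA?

I_D = 0.125 mA

With gate tied to drain, V_GS = V_DS ≥ V_GS − V_th, so the device is in saturation.
k_n = μ_nC_ox · (W/L) = 3.36 mA/V².
KCL at the drain: ½ k_n (V_GS − V_th)² = (V_DD − V_GS)/R.
Let x = V_GS − 1.1. Then 44 x² + x − 3.55 = 0, giving x = 0.273 V (positive root), so V_GS = 1.37 V.
I_D = (V_DD − V_GS)/R = (4.65 − 1.37) / 26.2 = 0.125 mA.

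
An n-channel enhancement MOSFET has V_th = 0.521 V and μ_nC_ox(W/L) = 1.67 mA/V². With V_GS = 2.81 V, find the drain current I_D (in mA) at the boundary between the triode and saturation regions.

I_D = 4.38 mA

At the boundary V_DS = V_ov = V_GS − V_th = 2.81 − 0.521 = 2.29 V.
I_D = ½ k_n V_ov² = 0.5 × 1.67 × 2.29² = 4.38 mA.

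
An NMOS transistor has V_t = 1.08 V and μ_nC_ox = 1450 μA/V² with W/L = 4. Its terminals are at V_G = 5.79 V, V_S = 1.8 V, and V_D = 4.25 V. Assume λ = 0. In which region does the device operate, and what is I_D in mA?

V_GS = V_G − V_S = 5.79 − 1.8 = 3.99 V; V_DS = V_D − V_S = 4.25 − 1.8 = 2.45 V.
k_n = μ_nC_ox · (W/L) = 5.8 mA/V².
V_ov = V_GS − V_t = 3.99 − 1.08 = 2.91 V.
Since V_DS = 2.45 V < V_ov = 2.91 V, the device is in the triode region.
I_D = k_n [V_ov · V_DS − ½ V_DS²] = 5.8 × [2.91 × 2.45 − 0.5 × 2.45²] = 23.9 mA.

Triode; I_D = 23.9 mA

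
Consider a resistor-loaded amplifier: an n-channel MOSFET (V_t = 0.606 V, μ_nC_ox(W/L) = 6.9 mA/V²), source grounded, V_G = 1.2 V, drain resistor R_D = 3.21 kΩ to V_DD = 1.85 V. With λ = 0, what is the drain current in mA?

I_D = 0.530 mA

V_GS = V_G = 1.2 V, so V_ov = 1.2 − 0.606 = 0.594 V.
Assume saturation: I_D = ½ k_n V_ov² = 0.5 × 6.9 × 0.594² = 1.22 mA, giving V_DS = V_DD − I_D R_D = 1.85 − 1.22 × 3.21 = -2.06 V.
But -2.06 V < V_ov = 0.594 V, so the device is actually in triode.
In triode I_D = k_n[V_ov V_DS − ½ V_DS²] and I_D = (V_DD − V_DS)/R_D. Equating: 11.1 V_DS² − 14.16 V_DS + 1.85 = 0, giving V_DS = 0.148 V (the root below V_ov).
I_D = (1.85 − 0.148) / 3.21 = 0.53 mA.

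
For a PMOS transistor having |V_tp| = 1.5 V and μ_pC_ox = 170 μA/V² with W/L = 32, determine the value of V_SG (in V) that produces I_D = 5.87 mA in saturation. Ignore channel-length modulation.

k_p = μ_pC_ox · (W/L) = 5.44 mA/V².
In saturation I_D = ½ k_p (V_SG − |V_tp|)², so V_SG − |V_tp| = √(2 I_D / k_p) = √(2 × 5.87 / 5.44) = 1.47 V.
V_SG = 1.5 + 1.47 = 2.97 V.

V_SG = 2.97 V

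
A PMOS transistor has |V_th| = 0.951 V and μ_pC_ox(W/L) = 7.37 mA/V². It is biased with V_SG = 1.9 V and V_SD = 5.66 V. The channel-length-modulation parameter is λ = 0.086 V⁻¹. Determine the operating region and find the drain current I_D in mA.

Saturation; I_D = 4.93 mA

V_ov = V_SG − |V_th| = 1.9 − 0.951 = 0.949 V.
Since V_SD = 5.66 V ≥ V_ov = 0.949 V, the device is in saturation.
I_D = ½ k_p V_ov² (1 + λ V_SD) = 0.5 × 7.37 × 0.949² × (1 + 0.086 × 5.66) = 4.93 mA.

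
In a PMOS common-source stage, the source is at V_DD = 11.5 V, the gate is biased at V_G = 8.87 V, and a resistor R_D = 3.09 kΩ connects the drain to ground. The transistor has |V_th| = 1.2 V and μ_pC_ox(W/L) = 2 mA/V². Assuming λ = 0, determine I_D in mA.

V_SG = V_DD − V_G = 11.5 − 8.87 = 2.63 V, so V_ov = 2.63 − 1.2 = 1.43 V.
Assume saturation: I_D = ½ k_p V_ov² = 0.5 × 2 × 1.43² = 2.04 mA, giving V_SD = V_DD − I_D R_D = 11.5 − 2.04 × 3.09 = 5.18 V.
V_SD = 5.18 V ≥ V_ov = 1.43 V, confirming saturation.

I_D = 2.04 mA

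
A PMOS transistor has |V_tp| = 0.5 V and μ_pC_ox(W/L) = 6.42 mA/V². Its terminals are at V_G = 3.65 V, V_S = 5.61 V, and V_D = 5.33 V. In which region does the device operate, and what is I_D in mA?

V_SG = V_S − V_G = 5.61 − 3.65 = 1.96 V; V_SD = V_S − V_D = 5.61 − 5.33 = 0.28 V.
V_ov = V_SG − |V_tp| = 1.96 − 0.5 = 1.46 V.
Since V_SD = 0.28 V < V_ov = 1.46 V, the device is in the triode region.
I_D = k_p [V_ov · V_SD − ½ V_SD²] = 6.42 × [1.46 × 0.28 − 0.5 × 0.28²] = 2.37 mA.

Triode; I_D = 2.37 mA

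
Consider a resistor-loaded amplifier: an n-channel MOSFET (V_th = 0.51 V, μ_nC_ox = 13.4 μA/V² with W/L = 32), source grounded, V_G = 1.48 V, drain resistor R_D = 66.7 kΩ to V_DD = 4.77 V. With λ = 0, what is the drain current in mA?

V_GS = V_G = 1.48 V, so V_ov = 1.48 − 0.51 = 0.97 V.
k_n = μ_nC_ox · (W/L) = 0.4288 mA/V².
Assume saturation: I_D = ½ k_n V_ov² = 0.5 × 0.4288 × 0.97² = 0.202 mA, giving V_DS = V_DD − I_D R_D = 4.77 − 0.202 × 66.7 = -8.69 V.
But -8.69 V < V_ov = 0.97 V, so the device is actually in triode.
In triode I_D = k_n[V_ov V_DS − ½ V_DS²] and I_D = (V_DD − V_DS)/R_D. Equating: 14.3 V_DS² − 28.74 V_DS + 4.77 = 0, giving V_DS = 0.183 V (the root below V_ov).
I_D = (4.77 − 0.183) / 66.7 = 0.0688 mA.

I_D = 0.0688 mA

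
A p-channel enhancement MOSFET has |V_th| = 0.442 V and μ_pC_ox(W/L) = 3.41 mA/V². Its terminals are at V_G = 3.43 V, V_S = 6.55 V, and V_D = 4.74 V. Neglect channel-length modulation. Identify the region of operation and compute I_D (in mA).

Triode; I_D = 10.9 mA

V_SG = V_S − V_G = 6.55 − 3.43 = 3.12 V; V_SD = V_S − V_D = 6.55 − 4.74 = 1.81 V.
V_ov = V_SG − |V_th| = 3.12 − 0.442 = 2.68 V.
Since V_SD = 1.81 V < V_ov = 2.68 V, the device is in the triode region.
I_D = k_p [V_ov · V_SD − ½ V_SD²] = 3.41 × [2.68 × 1.81 − 0.5 × 1.81²] = 10.9 mA.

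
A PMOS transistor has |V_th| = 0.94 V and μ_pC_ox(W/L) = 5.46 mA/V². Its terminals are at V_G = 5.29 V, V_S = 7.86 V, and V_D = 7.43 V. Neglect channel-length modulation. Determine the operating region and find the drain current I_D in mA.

Triode; I_D = 3.32 mA

V_SG = V_S − V_G = 7.86 − 5.29 = 2.57 V; V_SD = V_S − V_D = 7.86 − 7.43 = 0.43 V.
V_ov = V_SG − |V_th| = 2.57 − 0.94 = 1.63 V.
Since V_SD = 0.43 V < V_ov = 1.63 V, the device is in the triode region.
I_D = k_p [V_ov · V_SD − ½ V_SD²] = 5.46 × [1.63 × 0.43 − 0.5 × 0.43²] = 3.32 mA.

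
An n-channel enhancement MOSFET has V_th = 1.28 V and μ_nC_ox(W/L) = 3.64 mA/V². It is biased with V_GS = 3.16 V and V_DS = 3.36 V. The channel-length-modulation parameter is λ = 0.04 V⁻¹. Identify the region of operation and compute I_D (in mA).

V_ov = V_GS − V_th = 3.16 − 1.28 = 1.88 V.
Since V_DS = 3.36 V ≥ V_ov = 1.88 V, the device is in saturation.
I_D = ½ k_n V_ov² (1 + λ V_DS) = 0.5 × 3.64 × 1.88² × (1 + 0.04 × 3.36) = 7.3 mA.

Saturation; I_D = 7.30 mA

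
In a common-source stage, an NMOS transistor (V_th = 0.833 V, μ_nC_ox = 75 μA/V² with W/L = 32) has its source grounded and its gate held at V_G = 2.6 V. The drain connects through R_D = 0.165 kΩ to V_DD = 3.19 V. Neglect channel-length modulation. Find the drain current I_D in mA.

V_GS = V_G = 2.6 V, so V_ov = 2.6 − 0.833 = 1.77 V.
k_n = μ_nC_ox · (W/L) = 2.4 mA/V².
Assume saturation: I_D = ½ k_n V_ov² = 0.5 × 2.4 × 1.77² = 3.75 mA, giving V_DS = V_DD − I_D R_D = 3.19 − 3.75 × 0.165 = 2.57 V.
V_DS = 2.57 V ≥ V_ov = 1.77 V, confirming saturation.

I_D = 3.75 mA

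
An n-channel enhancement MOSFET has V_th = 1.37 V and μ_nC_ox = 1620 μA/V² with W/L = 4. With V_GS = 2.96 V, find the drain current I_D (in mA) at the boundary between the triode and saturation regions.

I_D = 8.19 mA

At the boundary V_DS = V_ov = V_GS − V_th = 2.96 − 1.37 = 1.59 V.
k_n = μ_nC_ox · (W/L) = 6.48 mA/V².
I_D = ½ k_n V_ov² = 0.5 × 6.48 × 1.59² = 8.19 mA.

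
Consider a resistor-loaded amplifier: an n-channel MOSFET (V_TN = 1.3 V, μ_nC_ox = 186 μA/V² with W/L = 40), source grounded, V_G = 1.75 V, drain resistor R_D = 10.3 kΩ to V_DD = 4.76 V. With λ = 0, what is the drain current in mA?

I_D = 0.446 mA

V_GS = V_G = 1.75 V, so V_ov = 1.75 − 1.3 = 0.45 V.
k_n = μ_nC_ox · (W/L) = 7.44 mA/V².
Assume saturation: I_D = ½ k_n V_ov² = 0.5 × 7.44 × 0.45² = 0.753 mA, giving V_DS = V_DD − I_D R_D = 4.76 − 0.753 × 10.3 = -3 V.
But -3 V < V_ov = 0.45 V, so the device is actually in triode.
In triode I_D = k_n[V_ov V_DS − ½ V_DS²] and I_D = (V_DD − V_DS)/R_D. Equating: 38.3 V_DS² − 35.48 V_DS + 4.76 = 0, giving V_DS = 0.163 V (the root below V_ov).
I_D = (4.76 − 0.163) / 10.3 = 0.446 mA.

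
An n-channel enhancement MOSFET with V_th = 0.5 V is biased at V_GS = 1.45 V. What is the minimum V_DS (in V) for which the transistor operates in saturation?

V_DS,sat = 0.950 V

The boundary between triode and saturation is V_DS = V_GS − V_th = V_ov.
V_ov = 1.45 − 0.5 = 0.95 V.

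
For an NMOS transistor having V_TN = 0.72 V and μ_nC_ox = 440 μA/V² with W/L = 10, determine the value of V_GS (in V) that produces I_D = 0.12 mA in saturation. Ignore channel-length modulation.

V_GS = 0.954 V

k_n = μ_nC_ox · (W/L) = 4.4 mA/V².
In saturation I_D = ½ k_n (V_GS − V_TN)², so V_GS − V_TN = √(2 I_D / k_n) = √(2 × 0.12 / 4.4) = 0.234 V.
V_GS = 0.72 + 0.234 = 0.954 V.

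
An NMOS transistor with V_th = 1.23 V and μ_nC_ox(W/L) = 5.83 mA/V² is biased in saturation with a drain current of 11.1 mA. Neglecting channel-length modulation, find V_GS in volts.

V_GS = 3.18 V

In saturation I_D = ½ k_n (V_GS − V_th)², so V_GS − V_th = √(2 I_D / k_n) = √(2 × 11.1 / 5.83) = 1.95 V.
V_GS = 1.23 + 1.95 = 3.18 V.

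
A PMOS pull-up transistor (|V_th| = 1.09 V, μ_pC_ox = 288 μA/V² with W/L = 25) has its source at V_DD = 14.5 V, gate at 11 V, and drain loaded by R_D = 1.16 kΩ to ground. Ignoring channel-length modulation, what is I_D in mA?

I_D = 11.8 mA

V_SG = V_DD − V_G = 14.5 − 11 = 3.5 V, so V_ov = 3.5 − 1.09 = 2.41 V.
k_p = μ_pC_ox · (W/L) = 7.2 mA/V².
Assume saturation: I_D = ½ k_p V_ov² = 0.5 × 7.2 × 2.41² = 20.9 mA, giving V_SD = V_DD − I_D R_D = 14.5 − 20.9 × 1.16 = -9.75 V.
But -9.75 V < V_ov = 2.41 V, so the device is actually in triode.
In triode I_D = k_p[V_ov V_SD − ½ V_SD²] and I_D = (V_DD − V_SD)/R_D. Equating: 4.18 V_SD² − 21.13 V_SD + 14.5 = 0, giving V_SD = 0.819 V (the root below V_ov).
I_D = (14.5 − 0.819) / 1.16 = 11.8 mA.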